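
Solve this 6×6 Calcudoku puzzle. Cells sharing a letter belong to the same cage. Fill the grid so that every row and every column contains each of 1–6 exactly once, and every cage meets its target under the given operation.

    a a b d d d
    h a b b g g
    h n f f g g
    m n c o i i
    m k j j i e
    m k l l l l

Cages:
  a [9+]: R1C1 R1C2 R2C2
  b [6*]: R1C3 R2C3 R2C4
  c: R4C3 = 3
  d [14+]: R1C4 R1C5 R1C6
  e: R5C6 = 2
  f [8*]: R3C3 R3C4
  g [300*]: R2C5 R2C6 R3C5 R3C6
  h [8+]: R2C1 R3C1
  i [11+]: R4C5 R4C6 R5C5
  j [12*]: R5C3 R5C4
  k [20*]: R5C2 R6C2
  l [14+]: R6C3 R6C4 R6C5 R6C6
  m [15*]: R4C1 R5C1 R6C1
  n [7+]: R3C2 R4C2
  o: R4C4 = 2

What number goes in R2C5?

C is a freebie, leaving R4C3 = 3.
Cage o is a single given cell, leaving R4C4 = 2.
E is a freebie, so R5C6 = 2.
Cage f's pair has product 8, leaving R3C3 = 2.
Column 4 now contains 2; hence R3C4 = 4.
Cage j needs two cells with product 12, leaving R5C3 = 4.
The two cells of cage j must have product 12, which forces R5C4 = 3.
2 is placed in column 3, leaving R1C3 = 1.
Cage b has product 6, so R2C3 = 6.
3 is placed in column 4, which forces R2C4 = 1.
Row 5 already has 4; hence R5C2 = 5.
Cage m needs product 15; hence R6C1 = 3.
The two cells of cage k must have product 20; hence R6C2 = 4.
Column 3 already has 6, which forces R6C3 = 5.
5 is placed in row 6, leaving R6C4 = 6.
4 is placed in row 6, which forces R6C5 = 2.
6 is placed in row 6, leaving R6C6 = 1.
Cage a needs sum 9, so R1C1 = 4.
Column 4 now contains 6, which forces R1C4 = 5.
Cage h needs two cells with sum 8, leaving R2C1 = 2.
2 is placed in row 2; hence R2C2 = 3.
Cage h's pair has sum 8, leaving R3C1 = 6.
Row 3 already has 6; hence R3C2 = 1.
The 3 cells of cage m must have product 15, which forces R4C1 = 5.
Column 2 now contains 1, leaving R4C2 = 6.
6 is placed in row 4, which forces R4C6 = 4.
Row 5 already has 5; hence R5C1 = 1.
1 is placed in row 5; hence R5C5 = 6.
Column 2 now contains 3, which forces R1C2 = 2.
6 is placed in column 5, so R1C5 = 3.
The 3 cells of cage d must have sum 14, leaving R1C6 = 6.
Cage g needs product 300, leaving R2C5 = 4.
Column 6 now contains 4, which forces R2C6 = 5.
Cage g needs product 300, leaving R3C5 = 5.
Cage g has product 300, so R3C6 = 3.
4 is placed in row 4; hence R4C5 = 1.
Filled in: 4 2 1 5 3 6 / 2 3 6 1 4 5 / 6 1 2 4 5 3 / 5 6 3 2 1 4 / 1 5 4 3 6 2 / 3 4 5 6 2 1.

4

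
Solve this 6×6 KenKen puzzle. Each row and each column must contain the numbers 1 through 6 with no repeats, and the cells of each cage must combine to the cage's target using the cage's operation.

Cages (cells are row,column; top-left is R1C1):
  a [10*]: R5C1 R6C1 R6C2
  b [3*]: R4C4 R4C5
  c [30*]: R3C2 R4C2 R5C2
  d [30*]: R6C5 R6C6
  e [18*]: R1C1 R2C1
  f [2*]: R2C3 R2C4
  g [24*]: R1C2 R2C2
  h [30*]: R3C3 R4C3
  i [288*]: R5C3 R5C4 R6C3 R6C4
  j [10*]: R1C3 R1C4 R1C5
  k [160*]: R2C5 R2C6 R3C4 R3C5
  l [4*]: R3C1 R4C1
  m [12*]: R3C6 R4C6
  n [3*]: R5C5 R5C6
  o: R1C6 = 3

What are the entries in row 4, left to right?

Cage o is given, which forces R1C6 = 3.
Column 6 now contains 3, which forces R5C6 = 1.
3 is placed in row 1, which forces R1C1 = 6.
Row 1 already has 6, so R1C2 = 4.
The two cells of cage e must have product 18, leaving R2C1 = 3.
Column 2 now contains 4, so R2C2 = 6.
1 is placed in row 5, so R5C5 = 3.
Cage b needs two cells with product 3, which forces R4C4 = 3.
Column 5 already has 3; hence R4C5 = 1.
Cage l needs two cells with product 4, so R3C1 = 1.
The 3 cells of cage c must have product 30, leaving R3C2 = 3.
Row 4 now contains 1, leaving R4C1 = 4.
The 3 cells of cage a must have product 10, so R6C2 = 1.
In row 6, 3 can only go at R6C3, so R6C3 = 3.
Cage i needs product 288, which forces R5C3 = 4.
Cage i has product 288, leaving R5C4 = 6.
Cage i has product 288, leaving R6C4 = 4.
The 4 cells of cage k must have product 160; hence R2C6 = 4.
The 4 cells of cage k must have product 160, leaving R3C5 = 4.
Row 2 needs a 5, and only R2C5 is open for it.
Column 5 already has 5, so R1C5 = 2.
Cage k needs product 160; hence R3C4 = 2.
2 is placed in row 3, leaving R3C6 = 6.
Column 6 already has 6, so R4C6 = 2.
Column 5 already has 5, so R6C5 = 6.
Cage d's pair has product 30, so R6C6 = 5.
The two cells of cage f must have product 2, so R2C3 = 2.
Column 4 already has 2, leaving R2C4 = 1.
6 is placed in row 3, leaving R3C3 = 5.
Row 4 already has 2; hence R4C2 = 5.
The two cells of cage h must have product 30, so R4C3 = 6.
The 3 cells of cage a must have product 10, so R5C1 = 5.
Cage c needs product 30, which forces R5C2 = 2.
5 is placed in row 6; hence R6C1 = 2.
Column 3 now contains 5; hence R1C3 = 1.
Column 4 now contains 1, which forces R1C4 = 5.
Completed grid: 6 4 1 5 2 3 / 3 6 2 1 5 4 / 1 3 5 2 4 6 / 4 5 6 3 1 2 / 5 2 4 6 3 1 / 2 1 3 4 6 5.

4 5 6 3 1 2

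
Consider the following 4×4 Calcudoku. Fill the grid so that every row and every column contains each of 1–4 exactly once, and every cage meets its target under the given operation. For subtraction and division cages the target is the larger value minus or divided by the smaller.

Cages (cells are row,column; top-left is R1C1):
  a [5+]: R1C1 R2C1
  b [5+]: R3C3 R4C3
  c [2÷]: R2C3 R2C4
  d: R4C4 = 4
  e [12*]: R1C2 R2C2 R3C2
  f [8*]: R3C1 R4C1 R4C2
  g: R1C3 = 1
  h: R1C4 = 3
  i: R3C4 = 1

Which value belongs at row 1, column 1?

Cage g is a single given cell, which forces R1C3 = 1.
Cage h is a single given cell, which forces R1C4 = 3.
Cage i is a single given cell, which forces R3C4 = 1.
D is a freebie, so R4C4 = 4.
Row 1 already has 3, so R1C2 = 4.
Cage e needs product 12; hence R2C2 = 1.
Cage c's pair has quotient 2, which forces R2C3 = 4.
Column 4 now contains 4; hence R2C4 = 2.
The 3 cells of cage f must have product 8; hence R3C1 = 4.
The 3 cells of cage e must have product 12, which forces R3C2 = 3.
Row 3 now contains 3; hence R3C3 = 2.
Column 2 already has 1; hence R4C2 = 2.
2 is placed in column 3, so R4C3 = 3.
Row 1 now contains 4, leaving R1C1 = 2.
Row 2 already has 1; hence R2C1 = 3.
Row 4 now contains 2; hence R4C1 = 1.
Filled in: 2 4 1 3 / 3 1 4 2 / 4 3 2 1 / 1 2 3 4.

2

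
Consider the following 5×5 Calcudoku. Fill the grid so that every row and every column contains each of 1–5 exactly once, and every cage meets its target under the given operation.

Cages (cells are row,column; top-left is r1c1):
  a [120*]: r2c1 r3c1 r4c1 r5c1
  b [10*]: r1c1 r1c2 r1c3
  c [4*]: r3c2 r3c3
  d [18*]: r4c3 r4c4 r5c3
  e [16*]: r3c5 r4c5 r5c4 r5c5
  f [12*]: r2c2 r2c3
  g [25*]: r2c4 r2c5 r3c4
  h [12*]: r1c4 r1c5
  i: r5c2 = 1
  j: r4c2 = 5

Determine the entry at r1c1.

1

Cage g has product 25, which forces r2c4 = 1.
Cage g needs product 25; hence r2c5 = 5.
Cage g needs product 25, leaving r3c4 = 5.
Cage j is a single given cell, so r4c2 = 5.
Cage d has product 18, which forces r4c3 = 2.
Cage d has product 18, leaving r4c4 = 3.
I is a freebie, so r5c2 = 1.
Cage d has product 18; hence r5c3 = 3.
Cage e has product 16; hence r5c4 = 2.
1 is placed in row 5, leaving r5c5 = 4.
Column 2 now contains 1, so r1c2 = 2.
3 is placed in column 4, leaving r1c4 = 4.
Column 5 already has 4, which forces r1c5 = 3.
The two cells of cage f must have product 12, leaving r2c2 = 3.
Column 3 now contains 3; hence r2c3 = 4.
Column 2 now contains 1, leaving r3c2 = 4.
Cage c needs two cells with product 4, leaving r3c3 = 1.
Cage e has product 16; hence r3c5 = 2.
Row 4 now contains 3; hence r4c1 = 4.
Column 5 already has 4, which forces r4c5 = 1.
Row 5 already has 4, leaving r5c1 = 5.
Column 1 already has 5, which forces r1c1 = 1.
1 is placed in column 3, leaving r1c3 = 5.
Row 2 now contains 3, so r2c1 = 2.
Row 3 already has 2, so r3c1 = 3.
Filled in: 1 2 5 4 3 / 2 3 4 1 5 / 3 4 1 5 2 / 4 5 2 3 1 / 5 1 3 2 4.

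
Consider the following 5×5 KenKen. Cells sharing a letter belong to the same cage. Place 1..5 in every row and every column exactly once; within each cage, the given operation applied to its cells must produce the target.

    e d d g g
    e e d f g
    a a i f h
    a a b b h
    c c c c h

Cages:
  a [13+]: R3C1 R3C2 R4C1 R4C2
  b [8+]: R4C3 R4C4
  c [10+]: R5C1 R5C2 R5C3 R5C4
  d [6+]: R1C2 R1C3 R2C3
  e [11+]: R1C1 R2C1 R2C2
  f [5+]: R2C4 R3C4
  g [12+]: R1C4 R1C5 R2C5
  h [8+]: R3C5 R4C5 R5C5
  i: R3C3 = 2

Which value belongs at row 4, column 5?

2

Cage i is a single given cell, so R3C3 = 2.
In row 5, 5 can only go at R5C5, so R5C5 = 5.
Cage g needs sum 12; hence R1C4 = 5.
The 3 cells of cage h must have sum 8, which forces R3C5 = 1.
Column 4 now contains 5, which forces R4C4 = 3.
Cage h needs sum 8, so R4C5 = 2.
Cage f needs two cells with sum 5, leaving R2C4 = 1.
3 is placed in column 4, which forces R3C4 = 4.
3 is placed in row 4, leaving R4C3 = 5.
4 is placed in column 4; hence R5C4 = 2.
Cage d needs sum 6; hence R1C2 = 2.
Cage d has sum 6, leaving R1C3 = 1.
Row 2 already has 1; hence R2C3 = 3.
3 is placed in row 2; hence R2C5 = 4.
3 is placed in column 3, which forces R5C3 = 4.
Cage e needs sum 11; hence R1C1 = 4.
4 is placed in column 5, leaving R1C5 = 3.
The 3 cells of cage e must have sum 11; hence R2C1 = 2.
4 is placed in row 2; hence R2C2 = 5.
Column 2 now contains 5, leaving R3C2 = 3.
4 is placed in column 1, which forces R4C1 = 1.
Row 4 now contains 1, leaving R4C2 = 4.
1 is placed in column 1, so R5C1 = 3.
Column 2 now contains 3, so R5C2 = 1.
Row 3 already has 3, so R3C1 = 5.
The full grid is 4 2 1 5 3 / 2 5 3 1 4 / 5 3 2 4 1 / 1 4 5 3 2 / 3 1 4 2 5.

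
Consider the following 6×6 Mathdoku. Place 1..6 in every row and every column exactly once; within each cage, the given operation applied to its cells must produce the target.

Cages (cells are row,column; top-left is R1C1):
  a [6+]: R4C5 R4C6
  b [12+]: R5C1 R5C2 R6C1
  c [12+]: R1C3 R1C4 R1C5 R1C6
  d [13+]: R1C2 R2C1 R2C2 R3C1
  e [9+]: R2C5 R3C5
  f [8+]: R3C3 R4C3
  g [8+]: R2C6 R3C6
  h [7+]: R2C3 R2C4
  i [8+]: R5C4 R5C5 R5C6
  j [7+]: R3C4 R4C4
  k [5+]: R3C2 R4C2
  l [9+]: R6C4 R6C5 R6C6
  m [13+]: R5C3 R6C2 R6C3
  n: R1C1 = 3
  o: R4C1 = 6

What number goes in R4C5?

N is a freebie, leaving R1C1 = 3.
Cage o is a single given cell, which forces R4C1 = 6.
The only place for 6 in row 1 is R1C2.
The only place for 6 in row 5 is R5C3.
In column 2, 2 can only go at R2C2, so R2C2 = 2.
The only place for 2 in column 1 is R5C1.
Cage b has sum 12, so R5C2 = 5.
Cage b needs sum 12, so R6C1 = 5.
Column 2 now contains 5, so R6C2 = 3.
Cage m has sum 13, so R6C3 = 4.
Column 3 already has 4, so R2C3 = 1.
Cage h needs two cells with sum 7, which forces R2C4 = 6.
1 is placed in column 3, which forces R1C3 = 2.
Row 2 now contains 1, which forces R2C1 = 4.
Cage d has sum 13, leaving R3C1 = 1.
1 is placed in row 3, so R3C2 = 4.
Column 2 now contains 4, so R4C2 = 1.
The two cells of cage e must have sum 9, so R2C5 = 3.
3 is placed in row 2, so R2C6 = 5.
The two cells of cage e must have sum 9, so R3C5 = 6.
Column 6 already has 5, which forces R3C6 = 3.
Row 3 now contains 3, which forces R3C3 = 5.
Row 3 now contains 5; hence R3C4 = 2.
Cage f needs two cells with sum 8, leaving R4C3 = 3.
Column 4 already has 2, which forces R4C4 = 5.
Cage i has sum 8; hence R5C4 = 3.
Column 4 already has 2, which forces R6C4 = 1.
Row 6 now contains 1, so R6C5 = 2.
Cage l needs sum 9, which forces R6C6 = 6.
Column 4 now contains 1; hence R1C4 = 4.
Cage c has sum 12, which forces R1C5 = 5.
Cage c has sum 12, leaving R1C6 = 1.
Column 5 already has 2, leaving R4C5 = 4.
Cage a needs two cells with sum 6, leaving R4C6 = 2.
Column 5 now contains 4, so R5C5 = 1.
Column 6 already has 1, which forces R5C6 = 4.
Filled in: 3 6 2 4 5 1 / 4 2 1 6 3 5 / 1 4 5 2 6 3 / 6 1 3 5 4 2 / 2 5 6 3 1 4 / 5 3 4 1 2 6.

4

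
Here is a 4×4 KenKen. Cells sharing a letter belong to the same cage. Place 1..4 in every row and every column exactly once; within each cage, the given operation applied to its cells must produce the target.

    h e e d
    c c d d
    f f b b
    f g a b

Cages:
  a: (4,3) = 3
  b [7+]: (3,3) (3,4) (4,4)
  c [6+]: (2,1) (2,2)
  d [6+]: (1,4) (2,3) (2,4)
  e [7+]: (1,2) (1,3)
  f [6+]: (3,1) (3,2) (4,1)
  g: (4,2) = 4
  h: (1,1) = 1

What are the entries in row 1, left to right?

1 3 4 2

Cage h is a single given cell, which forces (1,1) = 1.
G is a freebie, leaving (4,2) = 4.
Cage a is a single given cell, so (4,3) = 3.
Column 2 now contains 4, leaving (1,2) = 3.
Column 3 now contains 3; hence (1,3) = 4.
Row 1 already has 3, which forces (1,4) = 2.
Cage c's pair has sum 6, leaving (2,1) = 4.
Column 2 now contains 4; hence (2,2) = 2.
2 is placed in row 2, so (2,3) = 1.
Row 2 now contains 1, which forces (2,4) = 3.
The 3 cells of cage f must have sum 6, so (3,1) = 3.
The 3 cells of cage f must have sum 6, which forces (3,2) = 1.
Column 3 already has 1, leaving (3,3) = 2.
Row 3 already has 1, leaving (3,4) = 4.
Row 4 now contains 3, so (4,1) = 2.
Column 4 already has 2; hence (4,4) = 1.
The full grid is 1 3 4 2 / 4 2 1 3 / 3 1 2 4 / 2 4 3 1.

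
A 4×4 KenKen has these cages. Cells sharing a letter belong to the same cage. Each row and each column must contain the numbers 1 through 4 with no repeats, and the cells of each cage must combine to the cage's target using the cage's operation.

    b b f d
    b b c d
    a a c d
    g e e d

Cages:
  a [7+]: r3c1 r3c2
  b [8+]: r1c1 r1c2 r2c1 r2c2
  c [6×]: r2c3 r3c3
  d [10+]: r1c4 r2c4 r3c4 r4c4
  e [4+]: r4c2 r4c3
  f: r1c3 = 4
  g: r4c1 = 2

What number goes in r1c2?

2

F is a freebie, so r1c3 = 4.
G is a freebie, so r4c1 = 2.
Row 3 needs a 1, and only r3c4 is open for it.
In row 3, 2 can only go at r3c3, so r3c3 = 2.
2 is placed in column 3, leaving r2c3 = 3.
3 is placed in column 3, so r4c3 = 1.
Cage b has sum 8, leaving r1c1 = 1.
Cage b has sum 8; hence r1c2 = 2.
2 is placed in row 1; hence r1c4 = 3.
Cage b needs sum 8, which forces r2c1 = 4.
Row 2 already has 3; hence r2c2 = 1.
Row 2 already has 4, leaving r2c4 = 2.
Column 1 already has 4; hence r3c1 = 3.
3 is placed in row 3, leaving r3c2 = 4.
1 is placed in row 4, so r4c2 = 3.
Column 4 now contains 3, leaving r4c4 = 4.
Completed grid: 1 2 4 3 / 4 1 3 2 / 3 4 2 1 / 2 3 1 4.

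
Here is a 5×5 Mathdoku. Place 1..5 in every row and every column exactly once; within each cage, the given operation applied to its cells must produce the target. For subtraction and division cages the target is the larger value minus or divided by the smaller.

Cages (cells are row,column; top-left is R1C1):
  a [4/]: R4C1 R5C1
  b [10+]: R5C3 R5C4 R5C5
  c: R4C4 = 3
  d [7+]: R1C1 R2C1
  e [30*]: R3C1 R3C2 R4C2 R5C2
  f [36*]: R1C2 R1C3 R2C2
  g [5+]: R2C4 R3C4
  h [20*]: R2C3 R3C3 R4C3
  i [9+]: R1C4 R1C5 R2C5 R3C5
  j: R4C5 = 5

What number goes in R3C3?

1

The 3 cells of cage f must have product 36, which forces R1C2 = 4.
The 3 cells of cage f must have product 36, which forces R1C3 = 3.
The 3 cells of cage f must have product 36, which forces R2C2 = 3.
Cage c is a single given cell, leaving R4C4 = 3.
Cage j is given, leaving R4C5 = 5.
Cage i has sum 9, leaving R1C4 = 2.
Cage i needs sum 9, so R1C5 = 1.
Cage e has product 30, so R3C1 = 3.
Row 1 already has 2, so R1C1 = 5.
Cage d needs two cells with sum 7, so R2C1 = 2.
Row 2 already has 2, which forces R2C5 = 4.
Column 5 now contains 4, so R3C5 = 2.
Column 5 now contains 4, leaving R5C5 = 3.
Row 2 already has 4, which forces R2C4 = 1.
Cage g's pair has sum 5, which forces R3C4 = 4.
Cage b needs sum 10, which forces R5C3 = 2.
The 3 cells of cage b must have sum 10, which forces R5C4 = 5.
Row 2 already has 1, so R2C3 = 5.
Cage e needs product 30, which forces R3C2 = 5.
The 3 cells of cage h must have product 20; hence R3C3 = 1.
The 4 cells of cage e must have product 30, which forces R4C2 = 2.
Cage h has product 20; hence R4C3 = 4.
5 is placed in row 5, so R5C2 = 1.
4 is placed in row 4, leaving R4C1 = 1.
Row 5 now contains 1; hence R5C1 = 4.
Completed grid: 5 4 3 2 1 / 2 3 5 1 4 / 3 5 1 4 2 / 1 2 4 3 5 / 4 1 2 5 3.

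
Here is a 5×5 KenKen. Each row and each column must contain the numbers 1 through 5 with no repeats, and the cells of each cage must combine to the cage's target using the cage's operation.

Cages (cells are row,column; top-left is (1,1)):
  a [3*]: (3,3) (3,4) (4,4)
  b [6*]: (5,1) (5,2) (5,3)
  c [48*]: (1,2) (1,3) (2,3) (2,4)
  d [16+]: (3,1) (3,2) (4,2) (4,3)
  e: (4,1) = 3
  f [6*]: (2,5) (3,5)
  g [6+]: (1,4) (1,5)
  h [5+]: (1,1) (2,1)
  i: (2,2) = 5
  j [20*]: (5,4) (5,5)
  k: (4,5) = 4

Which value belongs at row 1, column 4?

Cage i is given, leaving (2,2) = 5.
Cage a needs product 3; hence (3,3) = 1.
Cage a has product 3, leaving (3,4) = 3.
Row 3 already has 3, so (3,5) = 2.
Cage e is given, leaving (4,1) = 3.
Cage a needs product 3, leaving (4,4) = 1.
K is a freebie, leaving (4,5) = 4.
Column 5 now contains 4, leaving (5,5) = 5.
Cage g's pair has sum 6, which forces (1,4) = 5.
Column 5 now contains 5; hence (1,5) = 1.
2 is placed in column 5, so (2,5) = 3.
Cage d needs sum 16, leaving (3,1) = 5.
2 is placed in row 3, which forces (3,2) = 4.
4 is placed in row 4; hence (4,2) = 2.
Cage d has sum 16, which forces (4,3) = 5.
Row 5 already has 5, leaving (5,4) = 4.
Row 1 already has 1; hence (1,1) = 4.
2 is placed in column 2, so (1,2) = 3.
The 4 cells of cage c must have product 48, leaving (1,3) = 2.
Cage h's pair has sum 5, which forces (2,1) = 1.
Cage c has product 48; hence (2,3) = 4.
Column 4 now contains 4, which forces (2,4) = 2.
Column 1 now contains 1, which forces (5,1) = 2.
Column 2 now contains 3, which forces (5,2) = 1.
Column 3 already has 2, leaving (5,3) = 3.
Filled in: 4 3 2 5 1 / 1 5 4 2 3 / 5 4 1 3 2 / 3 2 5 1 4 / 2 1 3 4 5.

5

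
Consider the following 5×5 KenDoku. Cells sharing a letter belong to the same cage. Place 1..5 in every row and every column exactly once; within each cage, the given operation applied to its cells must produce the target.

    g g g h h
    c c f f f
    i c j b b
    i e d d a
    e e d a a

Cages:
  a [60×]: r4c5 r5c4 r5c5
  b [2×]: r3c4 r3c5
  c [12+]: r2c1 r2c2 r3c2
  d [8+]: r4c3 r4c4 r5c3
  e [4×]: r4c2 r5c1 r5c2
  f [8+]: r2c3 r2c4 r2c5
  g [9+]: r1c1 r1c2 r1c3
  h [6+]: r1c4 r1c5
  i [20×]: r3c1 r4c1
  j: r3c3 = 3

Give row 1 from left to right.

1 3 5 4 2

Cage j is a single given cell, so r3c3 = 3.
The pair r3c1/r4c1 in column 1 holds {4, 5}, so r2c1 = 3.
Cage g needs sum 9; hence r1c2 = 3.
In row 2, 4 can only go at r2c2, so r2c2 = 4.
4 is placed in column 2; hence r3c2 = 5.
Cage e has product 4, so r4c2 = 2.
The 3 cells of cage e must have product 4, which forces r5c1 = 2.
4 is placed in column 2, leaving r5c2 = 1.
2 is placed in column 1, so r1c1 = 1.
Cage g has sum 9, so r1c3 = 5.
Row 3 already has 5, which forces r3c1 = 4.
Cage i's pair has product 20, leaving r4c1 = 5.
Cage d has sum 8, so r4c3 = 1.
Cage d needs sum 8, so r4c4 = 3.
Row 4 already has 3, so r4c5 = 4.
Cage d has sum 8, which forces r5c3 = 4.
4 is placed in row 5, so r5c4 = 5.
5 is placed in row 5, leaving r5c5 = 3.
Cage h's pair has sum 6, leaving r1c4 = 4.
Column 5 already has 4; hence r1c5 = 2.
Column 3 now contains 1; hence r2c3 = 2.
Cage f needs sum 8, which forces r2c4 = 1.
Cage f has sum 8; hence r2c5 = 5.
Column 4 already has 1, so r3c4 = 2.
Column 5 now contains 2, so r3c5 = 1.
Filled in: 1 3 5 4 2 / 3 4 2 1 5 / 4 5 3 2 1 / 5 2 1 3 4 / 2 1 4 5 3.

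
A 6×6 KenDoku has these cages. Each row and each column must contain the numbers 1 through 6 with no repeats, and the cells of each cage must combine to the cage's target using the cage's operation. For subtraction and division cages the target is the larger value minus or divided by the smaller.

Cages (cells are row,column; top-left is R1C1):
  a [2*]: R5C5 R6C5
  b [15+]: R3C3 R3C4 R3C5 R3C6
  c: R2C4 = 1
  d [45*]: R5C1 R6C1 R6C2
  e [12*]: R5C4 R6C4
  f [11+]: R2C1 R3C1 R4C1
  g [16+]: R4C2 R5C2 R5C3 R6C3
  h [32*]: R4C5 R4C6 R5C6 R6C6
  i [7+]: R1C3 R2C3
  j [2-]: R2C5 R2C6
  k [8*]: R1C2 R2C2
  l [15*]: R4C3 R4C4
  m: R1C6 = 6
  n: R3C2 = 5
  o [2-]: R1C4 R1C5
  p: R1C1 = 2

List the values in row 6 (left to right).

5 3 4 6 2 1

P is a freebie, so R1C1 = 2.
2 is placed in row 1; hence R1C2 = 4.
M is a freebie, leaving R1C6 = 6.
Column 2 already has 4, which forces R2C2 = 2.
Cage c is a single given cell, so R2C4 = 1.
N is a freebie; hence R3C2 = 5.
The 4 cells of cage h must have product 32; hence R4C5 = 4.
The 3 cells of cage d must have product 45; hence R5C1 = 3.
The 3 cells of cage d must have product 45, leaving R6C1 = 5.
Cage d needs product 45, so R6C2 = 3.
Cage g needs sum 16, so R5C3 = 5.
Cage g needs sum 16; hence R6C3 = 4.
Cage i's pair has sum 7, which forces R1C3 = 1.
4 is placed in column 3, leaving R2C3 = 6.
Column 3 now contains 5, leaving R4C3 = 3.
The two cells of cage l must have product 15; hence R4C4 = 5.
The 4 cells of cage h must have product 32; hence R5C6 = 4.
5 is placed in column 4, leaving R1C4 = 3.
The two cells of cage o must have difference 2, so R1C5 = 5.
Row 2 now contains 6, so R2C1 = 4.
5 is placed in column 5, leaving R2C5 = 3.
Row 2 already has 3, so R2C6 = 5.
Column 3 now contains 3, leaving R3C3 = 2.
Cage b needs sum 15, leaving R3C4 = 4.
Cage b has sum 15, so R3C5 = 6.
Cage b has sum 15; hence R3C6 = 3.
Row 3 already has 6; hence R3C1 = 1.
The 3 cells of cage f must have sum 11, so R4C1 = 6.
Row 4 already has 6; hence R4C2 = 1.
Row 4 now contains 1, leaving R4C6 = 2.
1 is placed in column 2, leaving R5C2 = 6.
Row 5 already has 6, so R5C4 = 2.
2 is placed in row 5, so R5C5 = 1.
Column 4 already has 2; hence R6C4 = 6.
Column 5 already has 1; hence R6C5 = 2.
2 is placed in column 6, so R6C6 = 1.
Completed grid: 2 4 1 3 5 6 / 4 2 6 1 3 5 / 1 5 2 4 6 3 / 6 1 3 5 4 2 / 3 6 5 2 1 4 / 5 3 4 6 2 1.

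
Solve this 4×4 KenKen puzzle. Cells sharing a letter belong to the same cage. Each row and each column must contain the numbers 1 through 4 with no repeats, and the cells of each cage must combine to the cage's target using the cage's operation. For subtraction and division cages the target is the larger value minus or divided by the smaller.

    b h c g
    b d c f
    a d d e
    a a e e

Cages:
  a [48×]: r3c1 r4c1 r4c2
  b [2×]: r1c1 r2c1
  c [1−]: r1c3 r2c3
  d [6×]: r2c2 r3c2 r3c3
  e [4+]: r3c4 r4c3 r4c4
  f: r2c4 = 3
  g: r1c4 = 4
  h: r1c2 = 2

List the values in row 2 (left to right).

2 1 4 3

Cage h is a single given cell, so r1c2 = 2.
G is a freebie, so r1c4 = 4.
F is a freebie; hence r2c4 = 3.
Cage a has product 48, leaving r3c1 = 4.
The 3 cells of cage e must have sum 4, leaving r3c4 = 1.
Cage a needs product 48, so r4c1 = 3.
The 3 cells of cage a must have product 48, leaving r4c2 = 4.
Cage e has sum 4, so r4c3 = 1.
Cage e has sum 4, so r4c4 = 2.
2 is placed in row 1, which forces r1c1 = 1.
Column 3 already has 1, leaving r1c3 = 3.
Cage b's pair has product 2, which forces r2c1 = 2.
Row 2 already has 3, so r2c2 = 1.
Row 2 now contains 2, which forces r2c3 = 4.
1 is placed in row 3, leaving r3c2 = 3.
The 3 cells of cage d must have product 6, so r3c3 = 2.
Completed grid: 1 2 3 4 / 2 1 4 3 / 4 3 2 1 / 3 4 1 2.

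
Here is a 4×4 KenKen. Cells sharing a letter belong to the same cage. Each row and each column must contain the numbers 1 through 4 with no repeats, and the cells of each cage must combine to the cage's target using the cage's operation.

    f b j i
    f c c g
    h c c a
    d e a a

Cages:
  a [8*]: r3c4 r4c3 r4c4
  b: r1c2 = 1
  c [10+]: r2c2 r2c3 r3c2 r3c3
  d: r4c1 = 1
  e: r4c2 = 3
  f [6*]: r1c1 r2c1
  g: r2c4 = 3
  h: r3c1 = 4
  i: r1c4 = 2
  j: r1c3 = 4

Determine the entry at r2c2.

Cage b is given, leaving r1c2 = 1.
Cage j is given, so r1c3 = 4.
Cage i is given, which forces r1c4 = 2.
Cage g is given, leaving r2c4 = 3.
Cage h is a single given cell; hence r3c1 = 4.
4 is placed in row 3, which forces r3c4 = 1.
Cage d is given, leaving r4c1 = 1.
E is a freebie, so r4c2 = 3.
1 is placed in row 4, so r4c3 = 2.
Column 4 now contains 1, which forces r4c4 = 4.
Row 1 now contains 2, which forces r1c1 = 3.
Row 2 already has 3, which forces r2c1 = 2.
Cage c needs sum 10, leaving r2c2 = 4.
Column 3 already has 2, so r2c3 = 1.
3 is placed in column 2, which forces r3c2 = 2.
Column 3 already has 2, so r3c3 = 3.
Filled in: 3 1 4 2 / 2 4 1 3 / 4 2 3 1 / 1 3 2 4.

4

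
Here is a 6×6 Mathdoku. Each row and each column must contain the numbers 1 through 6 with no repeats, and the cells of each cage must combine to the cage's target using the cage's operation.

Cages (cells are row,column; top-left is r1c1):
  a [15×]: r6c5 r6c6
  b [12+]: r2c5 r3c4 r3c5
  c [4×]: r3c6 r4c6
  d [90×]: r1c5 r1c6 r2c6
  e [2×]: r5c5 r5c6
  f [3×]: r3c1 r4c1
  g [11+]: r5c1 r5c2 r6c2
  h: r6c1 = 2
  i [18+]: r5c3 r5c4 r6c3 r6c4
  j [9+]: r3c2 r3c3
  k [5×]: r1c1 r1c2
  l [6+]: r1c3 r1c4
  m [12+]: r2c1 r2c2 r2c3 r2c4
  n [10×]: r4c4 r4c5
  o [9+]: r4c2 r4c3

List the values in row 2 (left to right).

H is a freebie, which forces r6c1 = 2.
The only place for 2 in column 6 is r5c6.
Row 5 already has 2, leaving r5c5 = 1.
The only place for 2 in column 2 is r2c2.
Column 3 needs a 2, and only r1c3 is open for it.
Cage l needs two cells with sum 6, leaving r1c4 = 4.
Cage d has product 90, leaving r2c6 = 5.
5 is placed in column 6; hence r6c6 = 3.
Cage d has product 90, which forces r1c5 = 3.
Column 6 now contains 3; hence r1c6 = 6.
Row 6 now contains 3, leaving r6c5 = 5.
The two cells of cage n must have product 10, so r4c4 = 5.
Column 5 already has 5, leaving r4c5 = 2.
Cage b needs sum 12, which forces r3c4 = 2.
The 4 cells of cage i must have sum 18, leaving r5c3 = 5.
Row 2 needs a 4, and only r2c5 is open for it.
4 is placed in column 5, which forces r3c5 = 6.
Cage j needs two cells with sum 9; hence r3c2 = 5.
The two cells of cage j must have sum 9, so r3c3 = 4.
Row 3 already has 4, so r3c6 = 1.
Column 6 now contains 1, which forces r4c6 = 4.
4 is placed in column 3, which forces r6c3 = 6.
Row 6 now contains 6, leaving r6c4 = 1.
Cage k's pair has product 5, so r1c1 = 5.
Column 2 now contains 5, so r1c2 = 1.
1 is placed in row 3, so r3c1 = 3.
Cage f's pair has product 3, which forces r4c1 = 1.
Cage o needs two cells with sum 9; hence r4c2 = 6.
Column 3 already has 6; hence r4c3 = 3.
The 3 cells of cage g must have sum 11; hence r5c1 = 4.
The 3 cells of cage g must have sum 11, so r5c2 = 3.
Cage i needs sum 18, which forces r5c4 = 6.
Row 6 already has 1, leaving r6c2 = 4.
Column 1 already has 1; hence r2c1 = 6.
Column 3 now contains 3; hence r2c3 = 1.
6 is placed in column 4, which forces r2c4 = 3.
The full grid is 5 1 2 4 3 6 / 6 2 1 3 4 5 / 3 5 4 2 6 1 / 1 6 3 5 2 4 / 4 3 5 6 1 2 / 2 4 6 1 5 3.

6 2 1 3 4 5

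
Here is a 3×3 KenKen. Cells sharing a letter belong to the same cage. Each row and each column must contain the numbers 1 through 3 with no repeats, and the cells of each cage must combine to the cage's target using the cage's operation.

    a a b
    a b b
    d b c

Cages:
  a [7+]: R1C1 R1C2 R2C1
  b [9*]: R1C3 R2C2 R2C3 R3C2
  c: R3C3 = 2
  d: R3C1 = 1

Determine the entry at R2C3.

3

D is a freebie, so R3C1 = 1.
Row 3 already has 1, so R3C2 = 3.
C is a freebie; hence R3C3 = 2.
Column 1 now contains 1; hence R1C1 = 3.
Column 2 already has 3; hence R1C2 = 2.
Cage b needs product 9, so R1C3 = 1.
The 3 cells of cage a must have sum 7, so R2C1 = 2.
Column 2 already has 3, so R2C2 = 1.
Cage b has product 9, which forces R2C3 = 3.
Filled in: 3 2 1 / 2 1 3 / 1 3 2.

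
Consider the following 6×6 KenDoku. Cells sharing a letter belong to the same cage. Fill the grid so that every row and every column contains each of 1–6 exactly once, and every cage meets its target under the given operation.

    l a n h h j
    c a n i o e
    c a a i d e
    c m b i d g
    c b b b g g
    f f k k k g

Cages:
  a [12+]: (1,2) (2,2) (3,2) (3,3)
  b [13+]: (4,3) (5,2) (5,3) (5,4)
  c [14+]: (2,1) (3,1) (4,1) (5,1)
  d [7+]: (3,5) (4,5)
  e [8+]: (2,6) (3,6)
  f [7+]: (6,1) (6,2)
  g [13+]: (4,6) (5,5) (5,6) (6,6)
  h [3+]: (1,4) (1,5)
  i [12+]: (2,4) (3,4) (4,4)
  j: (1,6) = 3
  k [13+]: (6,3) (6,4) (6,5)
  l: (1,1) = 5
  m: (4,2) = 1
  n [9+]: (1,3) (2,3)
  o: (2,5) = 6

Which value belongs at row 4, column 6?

4

L is a freebie, which forces (1,1) = 5.
Cage j is a single given cell, leaving (1,6) = 3.
Cage o is given, so (2,5) = 6.
M is a freebie, so (4,2) = 1.
Cage e needs two cells with sum 8, so (2,6) = 2.
Cage e needs two cells with sum 8; hence (3,6) = 6.
Cage g needs sum 13, so (5,5) = 3.
In column 1, 2 can only go at (6,1), so (6,1) = 2.
The two cells of cage f must have sum 7, so (6,2) = 5.
Cage k needs sum 13, so (6,5) = 4.
4 is placed in row 6, so (6,6) = 1.
Cage a has sum 12, leaving (2,2) = 3.
Row 2 already has 3, leaving (2,3) = 5.
Cage n needs two cells with sum 9, which forces (1,3) = 4.
In row 1, 6 can only go at (1,2), so (1,2) = 6.
The 4 cells of cage a must have sum 12; hence (3,2) = 2.
Cage a needs sum 12, which forces (3,3) = 1.
2 is placed in row 3, which forces (3,5) = 5.
Column 5 now contains 5, leaving (4,5) = 2.
Column 2 now contains 2; hence (5,2) = 4.
4 is placed in row 5, which forces (5,6) = 5.
Cage h needs two cells with sum 3, so (1,4) = 2.
2 is placed in column 5, leaving (1,5) = 1.
Cage i needs sum 12; hence (2,4) = 4.
Row 3 already has 5, which forces (3,4) = 3.
Cage b needs sum 13; hence (4,3) = 6.
The 3 cells of cage i must have sum 12, so (4,4) = 5.
Column 6 already has 5, which forces (4,6) = 4.
The 4 cells of cage b must have sum 13, which forces (5,3) = 2.
Cage b needs sum 13, leaving (5,4) = 1.
Column 3 already has 6, which forces (6,3) = 3.
Column 4 already has 3, which forces (6,4) = 6.
4 is placed in row 2; hence (2,1) = 1.
Row 3 now contains 3; hence (3,1) = 4.
Row 4 already has 4; hence (4,1) = 3.
Row 5 already has 1, which forces (5,1) = 6.
Completed grid: 5 6 4 2 1 3 / 1 3 5 4 6 2 / 4 2 1 3 5 6 / 3 1 6 5 2 4 / 6 4 2 1 3 5 / 2 5 3 6 4 1.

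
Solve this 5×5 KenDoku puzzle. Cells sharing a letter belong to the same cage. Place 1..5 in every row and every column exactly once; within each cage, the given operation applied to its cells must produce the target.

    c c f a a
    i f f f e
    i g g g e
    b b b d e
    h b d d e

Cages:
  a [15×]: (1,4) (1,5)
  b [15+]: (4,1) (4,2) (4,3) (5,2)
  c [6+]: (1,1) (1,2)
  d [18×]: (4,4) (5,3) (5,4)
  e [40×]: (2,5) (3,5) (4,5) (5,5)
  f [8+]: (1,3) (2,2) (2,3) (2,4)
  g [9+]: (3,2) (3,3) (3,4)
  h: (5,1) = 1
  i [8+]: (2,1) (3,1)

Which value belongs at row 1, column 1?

Cage d needs product 18, which forces (4,4) = 3.
Cage h is given, which forces (5,1) = 1.
The 3 cells of cage d must have product 18, leaving (5,3) = 3.
Cage d needs product 18, leaving (5,4) = 2.
Cage f needs sum 8; hence (1,3) = 1.
3 is placed in column 4, which forces (1,4) = 5.
Cage a needs two cells with product 15, so (1,5) = 3.
The 3 cells of cage g must have sum 9, leaving (3,2) = 3.
The two cells of cage i must have sum 8, which forces (2,1) = 3.
Row 3 already has 3, so (3,1) = 5.
5 is placed in row 3; hence (3,3) = 2.
The 4 cells of cage f must have sum 8; hence (2,2) = 2.
Column 3 already has 2, which forces (2,3) = 4.
Cage f has sum 8; hence (2,4) = 1.
Row 2 now contains 1; hence (2,5) = 5.
Cage g has sum 9; hence (3,4) = 4.
4 is placed in row 3, leaving (3,5) = 1.
Column 3 already has 4, which forces (4,3) = 5.
Column 5 now contains 5, leaving (5,5) = 4.
The two cells of cage c must have sum 6, which forces (1,1) = 2.
Column 2 now contains 2, which forces (1,2) = 4.
Cage b has sum 15, leaving (4,1) = 4.
Row 4 already has 5; hence (4,2) = 1.
Column 5 now contains 4, so (4,5) = 2.
4 is placed in row 5, which forces (5,2) = 5.
The full grid is 2 4 1 5 3 / 3 2 4 1 5 / 5 3 2 4 1 / 4 1 5 3 2 / 1 5 3 2 4.

2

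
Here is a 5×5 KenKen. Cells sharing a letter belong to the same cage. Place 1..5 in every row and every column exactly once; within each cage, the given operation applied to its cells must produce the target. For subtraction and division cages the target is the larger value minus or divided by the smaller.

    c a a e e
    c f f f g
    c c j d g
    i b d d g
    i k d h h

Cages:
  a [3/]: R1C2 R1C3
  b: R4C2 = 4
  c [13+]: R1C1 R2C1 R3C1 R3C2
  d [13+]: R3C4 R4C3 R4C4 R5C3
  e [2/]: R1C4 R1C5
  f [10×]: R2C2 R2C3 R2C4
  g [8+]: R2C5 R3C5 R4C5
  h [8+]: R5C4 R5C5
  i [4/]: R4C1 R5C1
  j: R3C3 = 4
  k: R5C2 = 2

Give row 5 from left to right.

4 2 1 3 5

J is a freebie, leaving R3C3 = 4.
Cage b is a single given cell; hence R4C2 = 4.
Cage k is a single given cell, which forces R5C2 = 2.
Row 4 now contains 4; hence R4C1 = 1.
Cage i's pair has quotient 4; hence R5C1 = 4.
The 4 cells of cage c must have sum 13, so R3C2 = 3.
3 is placed in column 2, leaving R1C2 = 1.
Cage a's pair has quotient 3, so R1C3 = 3.
1 is placed in column 2, leaving R2C2 = 5.
Cage c has sum 13, leaving R2C1 = 3.
Row 1 needs a 5, and only R1C1 is open for it.
5 is placed in column 1, which forces R3C1 = 2.
The only place for 4 in row 2 is R2C5.
Cage e's pair has quotient 2; hence R1C4 = 4.
4 is placed in column 5, so R1C5 = 2.
Cage g has sum 8; hence R3C5 = 1.
The 3 cells of cage g must have sum 8; hence R4C5 = 3.
Column 5 already has 3, leaving R5C5 = 5.
Row 3 now contains 1, so R3C4 = 5.
The 4 cells of cage d must have sum 13, so R4C3 = 5.
Cage d needs sum 13, leaving R4C4 = 2.
Row 5 now contains 5, which forces R5C3 = 1.
Row 5 now contains 5; hence R5C4 = 3.
1 is placed in column 3; hence R2C3 = 2.
Column 4 already has 2, which forces R2C4 = 1.
Completed grid: 5 1 3 4 2 / 3 5 2 1 4 / 2 3 4 5 1 / 1 4 5 2 3 / 4 2 1 3 5.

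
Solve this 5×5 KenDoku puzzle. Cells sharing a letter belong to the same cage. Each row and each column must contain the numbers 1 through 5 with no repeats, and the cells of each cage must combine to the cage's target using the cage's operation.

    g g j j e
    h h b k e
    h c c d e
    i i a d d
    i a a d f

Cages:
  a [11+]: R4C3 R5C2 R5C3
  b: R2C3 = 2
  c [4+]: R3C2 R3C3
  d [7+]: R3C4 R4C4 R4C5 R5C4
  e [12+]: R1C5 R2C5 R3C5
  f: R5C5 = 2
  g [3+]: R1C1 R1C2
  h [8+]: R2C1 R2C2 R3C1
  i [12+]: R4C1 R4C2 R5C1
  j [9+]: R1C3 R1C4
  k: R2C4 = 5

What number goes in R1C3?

Cage b is given, leaving R2C3 = 2.
K is a freebie, leaving R2C4 = 5.
The 4 cells of cage d must have sum 7, leaving R4C5 = 1.
F is a freebie, which forces R5C5 = 2.
The two cells of cage j must have sum 9; hence R1C3 = 5.
Column 4 already has 5; hence R1C4 = 4.
Row 1 now contains 4, so R1C5 = 3.
3 is placed in column 5; hence R2C5 = 4.
Column 5 already has 4; hence R3C5 = 5.
Cage h needs sum 8; hence R3C1 = 4.
The 3 cells of cage a must have sum 11; hence R4C3 = 4.
Cage a has sum 11; hence R5C2 = 4.
Cage a needs sum 11, which forces R5C3 = 3.
3 is placed in row 5, so R5C4 = 1.
The two cells of cage c must have sum 4, so R3C2 = 3.
3 is placed in column 3, which forces R3C3 = 1.
3 is placed in row 3, leaving R3C4 = 2.
Cage i has sum 12; hence R4C1 = 2.
Cage i needs sum 12, which forces R4C2 = 5.
Column 4 already has 2, leaving R4C4 = 3.
3 is placed in row 5, which forces R5C1 = 5.
2 is placed in column 1; hence R1C1 = 1.
Cage g needs two cells with sum 3, which forces R1C2 = 2.
Cage h has sum 8, leaving R2C1 = 3.
3 is placed in column 2; hence R2C2 = 1.
Filled in: 1 2 5 4 3 / 3 1 2 5 4 / 4 3 1 2 5 / 2 5 4 3 1 / 5 4 3 1 2.

5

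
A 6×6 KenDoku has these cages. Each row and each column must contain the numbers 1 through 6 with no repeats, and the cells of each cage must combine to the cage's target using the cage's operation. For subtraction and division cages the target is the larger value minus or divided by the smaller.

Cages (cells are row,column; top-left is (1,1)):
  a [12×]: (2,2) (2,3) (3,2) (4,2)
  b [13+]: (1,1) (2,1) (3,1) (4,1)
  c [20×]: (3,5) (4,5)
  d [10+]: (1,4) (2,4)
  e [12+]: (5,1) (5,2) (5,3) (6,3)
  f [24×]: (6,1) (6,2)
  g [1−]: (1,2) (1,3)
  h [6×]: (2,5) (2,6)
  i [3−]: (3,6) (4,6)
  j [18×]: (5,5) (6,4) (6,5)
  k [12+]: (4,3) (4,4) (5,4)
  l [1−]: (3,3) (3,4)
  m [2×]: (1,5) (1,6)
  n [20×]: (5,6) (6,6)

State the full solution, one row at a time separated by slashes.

3 5 4 6 2 1 / 5 6 1 4 3 2 / 4 1 3 2 5 6 / 1 2 6 5 4 3 / 2 3 5 1 6 4 / 6 4 2 3 1 5

Row 2 needs a 5, and only (2,1) is open for it.
In column 1, 2 can only go at (5,1), so (5,1) = 2.
The only place for 6 in column 1 is (6,1).
6 is placed in row 6, which forces (6,2) = 4.
4 is placed in row 6, so (6,6) = 5.
Column 6 now contains 5, leaving (5,6) = 4.
The only place for 4 in row 2 is (2,4).
Column 4 now contains 4; hence (1,4) = 6.
The only place for 5 in row 1 is (1,2).
Cage g's pair has difference 1; hence (1,3) = 4.
Row 1 needs a 3, and only (1,1) is open for it.
Row 4 needs a 3, and only (4,6) is open for it.
Column 6 now contains 3, leaving (3,6) = 6.
The only place for 5 in row 3 is (3,5).
Column 5 already has 5, so (4,5) = 4.
Cage b needs sum 13, which forces (3,1) = 4.
4 is placed in row 4, which forces (4,1) = 1.
Row 4 already has 1; hence (4,2) = 2.
2 is placed in row 4, leaving (4,4) = 5.
Column 4 already has 5, which forces (5,4) = 1.
1 is placed in column 4, which forces (6,4) = 3.
2 is placed in column 2, leaving (3,2) = 1.
Row 3 already has 1, so (3,3) = 3.
3 is placed in column 4, which forces (3,4) = 2.
5 is placed in row 4, leaving (4,3) = 6.
Column 3 already has 6, which forces (5,3) = 5.
The 4 cells of cage e must have sum 12, so (5,2) = 3.
Row 5 now contains 3; hence (5,5) = 6.
The 4 cells of cage e must have sum 12; hence (6,3) = 2.
2 is placed in row 6, leaving (6,5) = 1.
Column 5 now contains 1; hence (1,5) = 2.
Cage m needs two cells with product 2, leaving (1,6) = 1.
3 is placed in column 2, leaving (2,2) = 6.
Column 3 now contains 2, leaving (2,3) = 1.
6 is placed in column 5, leaving (2,5) = 3.
Cage h needs two cells with product 6, leaving (2,6) = 2.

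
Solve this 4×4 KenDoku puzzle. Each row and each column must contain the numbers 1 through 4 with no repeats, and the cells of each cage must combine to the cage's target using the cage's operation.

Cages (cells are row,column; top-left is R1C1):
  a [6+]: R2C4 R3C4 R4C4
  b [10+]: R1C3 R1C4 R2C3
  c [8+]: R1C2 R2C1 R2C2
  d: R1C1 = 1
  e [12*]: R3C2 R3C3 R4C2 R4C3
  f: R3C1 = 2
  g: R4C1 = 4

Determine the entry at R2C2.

Cage d is given, which forces R1C1 = 1.
Cage f is a single given cell; hence R3C1 = 2.
G is a freebie, which forces R4C1 = 4.
Column 1 already has 4, which forces R2C1 = 3.
Row 2 already has 3, which forces R2C3 = 4.
Column 3 now contains 4, so R3C3 = 1.
1 is placed in row 3; hence R3C4 = 3.
1 is placed in column 3, which forces R4C3 = 3.
Column 3 now contains 4; hence R1C3 = 2.
3 is placed in column 4, so R1C4 = 4.
1 is placed in row 3; hence R3C2 = 4.
3 is placed in row 4, so R4C2 = 1.
Row 4 now contains 1; hence R4C4 = 2.
Row 1 now contains 4; hence R1C2 = 3.
Column 2 already has 1, leaving R2C2 = 2.
Column 4 now contains 2; hence R2C4 = 1.
The full grid is 1 3 2 4 / 3 2 4 1 / 2 4 1 3 / 4 1 3 2.

2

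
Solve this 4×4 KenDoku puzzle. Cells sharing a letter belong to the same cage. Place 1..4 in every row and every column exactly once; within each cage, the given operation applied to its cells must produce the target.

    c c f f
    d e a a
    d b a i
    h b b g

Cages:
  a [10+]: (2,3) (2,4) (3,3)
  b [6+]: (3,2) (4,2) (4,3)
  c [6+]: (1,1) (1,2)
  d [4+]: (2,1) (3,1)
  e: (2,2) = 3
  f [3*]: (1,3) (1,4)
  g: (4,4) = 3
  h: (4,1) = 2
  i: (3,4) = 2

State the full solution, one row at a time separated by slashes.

4 2 3 1 / 1 3 2 4 / 3 1 4 2 / 2 4 1 3

E is a freebie; hence (2,2) = 3.
3 is placed in row 2, leaving (2,4) = 4.
Cage i is given, so (3,4) = 2.
Cage h is given; hence (4,1) = 2.
Cage g is given; hence (4,4) = 3.
Column 1 now contains 2, which forces (1,1) = 4.
Cage c needs two cells with sum 6, leaving (1,2) = 2.
Cage f's pair has product 3, which forces (1,3) = 3.
3 is placed in column 4; hence (1,4) = 1.
3 is placed in row 2; hence (2,1) = 1.
Row 2 now contains 4; hence (2,3) = 2.
The two cells of cage d must have sum 4, leaving (3,1) = 3.
Row 3 now contains 2, so (3,2) = 1.
Cage a has sum 10, so (3,3) = 4.
Cage b has sum 6, so (4,2) = 4.
Row 4 already has 3, which forces (4,3) = 1.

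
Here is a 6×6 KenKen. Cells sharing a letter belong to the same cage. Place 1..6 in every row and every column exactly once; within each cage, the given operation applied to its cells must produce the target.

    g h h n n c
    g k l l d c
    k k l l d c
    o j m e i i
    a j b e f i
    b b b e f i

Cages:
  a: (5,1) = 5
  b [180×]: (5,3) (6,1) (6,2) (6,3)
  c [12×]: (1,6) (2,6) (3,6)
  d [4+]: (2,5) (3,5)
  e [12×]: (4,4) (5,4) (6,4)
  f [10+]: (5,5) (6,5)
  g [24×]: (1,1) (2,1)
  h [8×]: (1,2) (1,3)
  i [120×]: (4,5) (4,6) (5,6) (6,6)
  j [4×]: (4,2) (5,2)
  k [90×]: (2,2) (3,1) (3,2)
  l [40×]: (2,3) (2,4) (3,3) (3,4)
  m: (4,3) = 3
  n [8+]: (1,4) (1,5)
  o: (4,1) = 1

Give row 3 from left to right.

Cage o is a single given cell; hence (4,1) = 1.
1 is placed in row 4, which forces (4,2) = 4.
Cage m is a single given cell, so (4,3) = 3.
A is a freebie, leaving (5,1) = 5.
Column 2 already has 4; hence (5,2) = 1.
Column 2 already has 4, so (1,2) = 2.
Cage h needs two cells with product 8; hence (1,3) = 4.
Cage e has product 12, so (6,4) = 1.
4 is placed in row 1, which forces (1,1) = 6.
Cage g needs two cells with product 24; hence (2,1) = 4.
Column 1 now contains 6; hence (3,1) = 3.
Row 3 already has 3; hence (3,5) = 1.
3 is placed in column 1, which forces (6,1) = 2.
The 4 cells of cage l must have product 40, so (2,3) = 1.
Column 5 already has 1, leaving (2,5) = 3.
Cage l needs product 40, so (3,4) = 4.
Cage b needs product 180, so (5,3) = 6.
Row 5 now contains 6, which forces (5,4) = 2.
Row 5 now contains 6, leaving (5,5) = 4.
Row 5 already has 4, so (5,6) = 3.
Cage b has product 180, which forces (6,2) = 3.
Cage b needs product 180, leaving (6,3) = 5.
4 is placed in column 5; hence (6,5) = 6.
6 is placed in row 6, which forces (6,6) = 4.
Cage n's pair has sum 8, so (1,4) = 3.
3 is placed in column 5, leaving (1,5) = 5.
3 is placed in column 6; hence (1,6) = 1.
2 is placed in column 4, leaving (2,4) = 5.
Column 3 now contains 5, which forces (3,3) = 2.
Row 3 now contains 2, which forces (3,6) = 6.
2 is placed in column 4, which forces (4,4) = 6.
Column 5 already has 5, so (4,5) = 2.
Row 4 already has 2, which forces (4,6) = 5.
Row 2 now contains 5; hence (2,2) = 6.
Column 6 already has 6, which forces (2,6) = 2.
6 is placed in row 3, leaving (3,2) = 5.
Completed grid: 6 2 4 3 5 1 / 4 6 1 5 3 2 / 3 5 2 4 1 6 / 1 4 3 6 2 5 / 5 1 6 2 4 3 / 2 3 5 1 6 4.

3 5 2 4 1 6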